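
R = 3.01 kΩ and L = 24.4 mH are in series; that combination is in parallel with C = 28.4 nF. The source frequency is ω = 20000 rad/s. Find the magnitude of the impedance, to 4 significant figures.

1643 Ω

X_L = ωL = 488.0 Ω
X_C = 1/(ωC) = 1761 Ω
Branch 1 (R+jX_L): Z₁ = 3010 + j488.0 Ω, |Z₁| = 3049 Ω
Branch 2 (−jX_C): Z₂ = −j1761 Ω
Parallel: Z = Z₁Z₂/(Z₁+Z₂), |Z| = 1643 Ω, ∠Z = -57.87°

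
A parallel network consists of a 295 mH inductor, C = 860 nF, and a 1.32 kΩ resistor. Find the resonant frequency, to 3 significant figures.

ω₀ = 1/√(LC) = 1/√(0.295 × 8.6e-07) = 1985 rad/s
f₀ = ω₀/(2π) = 316 Hz

316 Hz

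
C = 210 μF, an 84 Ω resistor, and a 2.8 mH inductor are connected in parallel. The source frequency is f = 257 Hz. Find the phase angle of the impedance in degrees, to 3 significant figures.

ω = 2πf = 1615 rad/s
X_L = ωL = 4.52 Ω
X_C = 1/(ωC) = 2.95 Ω
Parallel: admittances add. Y = 1/R + 1/(jωL) + jωC
Y = (0.0119 + j0.118) S
|Y| = 0.119 S → |Z| = 1/|Y| = 8.44 Ω, ∠Z = −∠Y = -84.2°

-84.2°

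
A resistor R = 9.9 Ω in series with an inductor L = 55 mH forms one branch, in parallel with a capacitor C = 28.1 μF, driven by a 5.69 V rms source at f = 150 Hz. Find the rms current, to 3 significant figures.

49.1 mA

ω = 2πf = 942.5 rad/s
X_L = ωL = 51.8 Ω
X_C = 1/(ωC) = 37.8 Ω
Branch 1 (R+jX_L): Z₁ = 9.90 + j51.8 Ω, |Z₁| = 52.8 Ω
Branch 2 (−jX_C): Z₂ = −j37.8 Ω
Parallel: Z = Z₁Z₂/(Z₁+Z₂), |Z| = 116 Ω, ∠Z = -65.7°
I = V/|Z| = 5.69/116 = 49.1 mA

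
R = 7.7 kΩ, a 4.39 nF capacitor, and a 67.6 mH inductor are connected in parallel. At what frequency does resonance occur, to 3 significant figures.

ω₀ = 1/√(LC) = 1/√(0.0676 × 4.39e-09) = 58050 rad/s
f₀ = ω₀/(2π) = 9.24 kHz

9.24 kHz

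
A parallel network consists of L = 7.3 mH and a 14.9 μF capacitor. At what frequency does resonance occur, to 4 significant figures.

ω₀ = 1/√(LC) = 1/√(0.0073 × 1.49e-05) = 3032 rad/s
f₀ = ω₀/(2π) = 482.6 Hz

482.6 Hz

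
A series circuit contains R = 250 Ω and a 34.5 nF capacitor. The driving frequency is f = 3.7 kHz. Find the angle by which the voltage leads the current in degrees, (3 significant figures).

-78.7°

ω = 2πf = 23250 rad/s
X_C = 1/(ωC) = 1250 Ω
Z = 250 − j1250 Ω
|Z| = √(250² + 1250²) = 1270 Ω
∠Z = arctan(-1250/250) = -78.7°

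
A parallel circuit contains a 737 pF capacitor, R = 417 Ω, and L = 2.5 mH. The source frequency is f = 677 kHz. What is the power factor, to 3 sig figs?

0.619

ω = 2πf = 4.254e+06 rad/s
X_L = ωL = 10600 Ω
X_C = 1/(ωC) = 319 Ω
Parallel: admittances add. Y = 1/R + 1/(jωL) + jωC
Y = (0.00240 + j0.00304) S
|Y| = 0.00387 S → |Z| = 1/|Y| = 258 Ω, ∠Z = −∠Y = -51.7°
cos φ = cos(-51.7°) = 0.619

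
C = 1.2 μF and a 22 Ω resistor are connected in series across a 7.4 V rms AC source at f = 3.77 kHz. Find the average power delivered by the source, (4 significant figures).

ω = 2πf = 23690 rad/s
X_C = 1/(ωC) = 35.18 Ω
Z = 22.00 − j35.18 Ω
|Z| = √(22.00² + 35.18²) = 41.49 Ω
∠Z = arctan(-35.18/22.00) = -57.98°
I = V/|Z| = 178.3 mA
P = VI cos φ = 7.4 × 0.1783 × cos(-57.98°) = 699.8 mW

699.8 mW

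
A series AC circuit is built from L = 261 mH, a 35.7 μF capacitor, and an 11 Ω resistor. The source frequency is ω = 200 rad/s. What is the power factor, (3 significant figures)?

0.124

X_L = ωL = 52.2 Ω
X_C = 1/(ωC) = 140 Ω
Net reactance X = X_L − X_C = -87.9 Ω
Z = 11.0 − j87.9 Ω
|Z| = √(11.0² + 87.9²) = 88.5 Ω
∠Z = arctan(-87.9/11.0) = -82.9°
cos φ = cos(-82.9°) = 0.124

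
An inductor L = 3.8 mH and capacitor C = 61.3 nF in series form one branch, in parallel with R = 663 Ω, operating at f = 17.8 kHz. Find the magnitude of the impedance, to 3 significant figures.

257 Ω

ω = 2πf = 111800 rad/s
X_L = ωL = 425 Ω
X_C = 1/(ωC) = 146 Ω
Branch 1: Z₁ = R = 663 Ω
Branch 2 (series LC): Z₂ = j(X_L − X_C) = j279 Ω
Parallel: Z = Z₁Z₂/(Z₁+Z₂), |Z| = 257 Ω, ∠Z = 67.2°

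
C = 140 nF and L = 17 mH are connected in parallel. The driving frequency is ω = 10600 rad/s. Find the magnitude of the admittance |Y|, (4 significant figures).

X_L = ωL = 180.2 Ω
X_C = 1/(ωC) = 673.9 Ω
Parallel: admittances add. Y = 1/(jωL) + jωC
Y = (0 − j0.004065) S
|Y| = 0.004065 S → |Z| = 1/|Y| = 246.0 Ω, ∠Z = −∠Y = 90.00°

4.065 mS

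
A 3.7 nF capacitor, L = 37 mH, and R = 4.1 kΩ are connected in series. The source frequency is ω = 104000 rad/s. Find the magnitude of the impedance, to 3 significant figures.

X_L = ωL = 3850 Ω
X_C = 1/(ωC) = 2600 Ω
Net reactance X = X_L − X_C = 1250 Ω
Z = 4100 + j1250 Ω
|Z| = √(4100² + 1250²) = 4290 Ω

4290 Ω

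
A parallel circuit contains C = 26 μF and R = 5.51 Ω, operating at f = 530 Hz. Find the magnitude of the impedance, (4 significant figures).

ω = 2πf = 3330 rad/s
X_C = 1/(ωC) = 11.55 Ω
Parallel: admittances add. Y = 1/R + jωC
Y = (0.1815 + j0.08658) S
|Y| = 0.2011 S → |Z| = 1/|Y| = 4.973 Ω, ∠Z = −∠Y = -25.50°

4.973 Ω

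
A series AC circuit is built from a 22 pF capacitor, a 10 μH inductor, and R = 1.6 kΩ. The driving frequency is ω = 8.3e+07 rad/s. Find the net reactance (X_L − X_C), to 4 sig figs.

X_L = ωL = 830.0 Ω
X_C = 1/(ωC) = 547.6 Ω
X = 830.0 − 547.6 = 282.4 Ω

282.4 Ω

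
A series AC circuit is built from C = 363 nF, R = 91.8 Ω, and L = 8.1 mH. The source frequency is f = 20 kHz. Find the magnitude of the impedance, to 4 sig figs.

1000 Ω

ω = 2πf = 125700 rad/s
X_L = ωL = 1018 Ω
X_C = 1/(ωC) = 21.92 Ω
Net reactance X = X_L − X_C = 996.0 Ω
Z = 91.80 + j996.0 Ω
|Z| = √(91.80² + 996.0²) = 1000 Ω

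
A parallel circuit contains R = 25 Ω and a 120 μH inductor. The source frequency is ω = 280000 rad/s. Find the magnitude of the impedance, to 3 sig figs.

X_L = ωL = 33.6 Ω
Parallel: admittances add. Y = 1/R + 1/(jωL)
Y = (0.0400 − j0.0298) S
|Y| = 0.0499 S → |Z| = 1/|Y| = 20.1 Ω, ∠Z = −∠Y = 36.7°

20.1 Ω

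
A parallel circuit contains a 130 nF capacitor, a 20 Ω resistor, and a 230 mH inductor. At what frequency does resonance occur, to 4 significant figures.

ω₀ = 1/√(LC) = 1/√(0.23 × 1.3e-07) = 5783 rad/s
f₀ = ω₀/(2π) = 920.4 Hz

920.4 Hz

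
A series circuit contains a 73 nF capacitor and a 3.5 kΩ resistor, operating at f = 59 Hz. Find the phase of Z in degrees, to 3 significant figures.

-84.6°

ω = 2πf = 370.7 rad/s
X_C = 1/(ωC) = 37000 Ω
Z = 3500 − j37000 Ω
|Z| = √(3500² + 37000²) = 37100 Ω
∠Z = arctan(-37000/3500) = -84.6°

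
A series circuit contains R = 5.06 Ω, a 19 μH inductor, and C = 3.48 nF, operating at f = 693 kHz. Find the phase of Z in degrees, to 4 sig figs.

73.18°

ω = 2πf = 4.354e+06 rad/s
X_L = ωL = 82.73 Ω
X_C = 1/(ωC) = 65.99 Ω
Net reactance X = X_L − X_C = 16.74 Ω
Z = 5.060 + j16.74 Ω
|Z| = √(5.060² + 16.74²) = 17.48 Ω
∠Z = arctan(16.74/5.060) = 73.18°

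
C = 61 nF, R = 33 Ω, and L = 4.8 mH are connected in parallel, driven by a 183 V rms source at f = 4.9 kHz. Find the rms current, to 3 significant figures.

5.62 A

ω = 2πf = 30790 rad/s
X_L = ωL = 148 Ω
X_C = 1/(ωC) = 532 Ω
Parallel: admittances add. Y = 1/R + 1/(jωL) + jωC
Y = (0.0303 − j0.00489) S
|Y| = 0.0307 S → |Z| = 1/|Y| = 32.6 Ω, ∠Z = −∠Y = 9.16°
I = V/|Z| = 183/32.6 = 5.62 A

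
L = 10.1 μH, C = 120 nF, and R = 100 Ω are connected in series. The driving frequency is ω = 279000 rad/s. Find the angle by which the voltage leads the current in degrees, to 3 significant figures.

-15.1°

X_L = ωL = 2.82 Ω
X_C = 1/(ωC) = 29.9 Ω
Net reactance X = X_L − X_C = -27.1 Ω
Z = 100 − j27.1 Ω
|Z| = √(100² + 27.1²) = 104 Ω
∠Z = arctan(-27.1/100) = -15.1°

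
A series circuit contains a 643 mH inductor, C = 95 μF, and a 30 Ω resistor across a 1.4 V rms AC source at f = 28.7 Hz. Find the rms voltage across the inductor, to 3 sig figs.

2.50 V

ω = 2πf = 180.3 rad/s
X_L = ωL = 116 Ω
X_C = 1/(ωC) = 58.4 Ω
Net reactance X = X_L − X_C = 57.6 Ω
Z = 30.0 + j57.6 Ω
|Z| = √(30.0² + 57.6²) = 64.9 Ω
I = V/|Z| = 21.6 mA
V_L = I·|Z_L| = 0.0216 × 116 = 2.50 V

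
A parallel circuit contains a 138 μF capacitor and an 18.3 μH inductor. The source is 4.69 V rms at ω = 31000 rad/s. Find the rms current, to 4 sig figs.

11.80 A

X_L = ωL = 0.5673 Ω
X_C = 1/(ωC) = 0.2338 Ω
Parallel: admittances add. Y = 1/(jωL) + jωC
Y = (0 + j2.515) S
|Y| = 2.515 S → |Z| = 1/|Y| = 0.3976 Ω, ∠Z = −∠Y = -90.00°
I = V/|Z| = 4.69/0.3976 = 11.80 A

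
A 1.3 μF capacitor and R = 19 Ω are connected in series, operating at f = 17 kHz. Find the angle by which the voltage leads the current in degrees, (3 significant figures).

ω = 2πf = 106800 rad/s
X_C = 1/(ωC) = 7.20 Ω
Z = 19.0 − j7.20 Ω
|Z| = √(19.0² + 7.20²) = 20.3 Ω
∠Z = arctan(-7.20/19.0) = -20.8°

-20.8°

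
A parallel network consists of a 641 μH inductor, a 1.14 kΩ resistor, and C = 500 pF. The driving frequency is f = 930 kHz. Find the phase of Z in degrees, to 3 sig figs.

ω = 2πf = 5.843e+06 rad/s
X_L = ωL = 3750 Ω
X_C = 1/(ωC) = 342 Ω
Parallel: admittances add. Y = 1/R + 1/(jωL) + jωC
Y = (0.000877 + j0.00265) S
|Y| = 0.00280 S → |Z| = 1/|Y| = 358 Ω, ∠Z = −∠Y = -71.7°

-71.7°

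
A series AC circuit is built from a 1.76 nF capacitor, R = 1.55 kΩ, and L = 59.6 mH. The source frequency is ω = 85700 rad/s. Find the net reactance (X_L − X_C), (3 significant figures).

-1520 Ω

X_L = ωL = 5110 Ω
X_C = 1/(ωC) = 6630 Ω
X = 5110 − 6630 = -1520 Ω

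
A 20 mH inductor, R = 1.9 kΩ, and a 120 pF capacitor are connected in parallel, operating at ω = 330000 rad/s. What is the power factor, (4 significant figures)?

X_L = ωL = 6600 Ω
X_C = 1/(ωC) = 25250 Ω
Parallel: admittances add. Y = 1/R + 1/(jωL) + jωC
Y = (0.0005263 − j0.0001119) S
|Y| = 0.0005381 S → |Z| = 1/|Y| = 1858 Ω, ∠Z = −∠Y = 12.00°
cos φ = cos(12.00°) = 0.9781

0.9781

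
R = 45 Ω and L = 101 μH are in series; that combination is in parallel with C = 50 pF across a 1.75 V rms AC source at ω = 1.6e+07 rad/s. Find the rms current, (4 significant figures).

X_L = ωL = 1616 Ω
X_C = 1/(ωC) = 1250 Ω
Branch 1 (R+jX_L): Z₁ = 45.00 + j1616 Ω, |Z₁| = 1617 Ω
Branch 2 (−jX_C): Z₂ = −j1250 Ω
Parallel: Z = Z₁Z₂/(Z₁+Z₂), |Z| = 5480 Ω, ∠Z = -84.59°
I = V/|Z| = 1.75/5480 = 319.3 μA

319.3 μA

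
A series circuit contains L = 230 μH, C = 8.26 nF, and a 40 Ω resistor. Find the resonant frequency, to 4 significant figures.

115.5 kHz

ω₀ = 1/√(LC) = 1/√(0.00023 × 8.26e-09) = 725500 rad/s
f₀ = ω₀/(2π) = 115.5 kHz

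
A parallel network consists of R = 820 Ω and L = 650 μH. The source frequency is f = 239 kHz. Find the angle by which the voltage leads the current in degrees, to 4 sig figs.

40.03°

ω = 2πf = 1.502e+06 rad/s
X_L = ωL = 976.1 Ω
Parallel: admittances add. Y = 1/R + 1/(jωL)
Y = (0.001220 − j0.001024) S
|Y| = 0.001593 S → |Z| = 1/|Y| = 627.9 Ω, ∠Z = −∠Y = 40.03°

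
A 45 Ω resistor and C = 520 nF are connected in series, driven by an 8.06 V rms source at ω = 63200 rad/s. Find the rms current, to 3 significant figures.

148 mA

X_C = 1/(ωC) = 30.4 Ω
Z = 45.0 − j30.4 Ω
|Z| = √(45.0² + 30.4²) = 54.3 Ω
I = V/|Z| = 8.06/54.3 = 148 mA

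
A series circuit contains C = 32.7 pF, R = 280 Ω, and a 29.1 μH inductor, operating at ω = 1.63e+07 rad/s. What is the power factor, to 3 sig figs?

X_L = ωL = 474 Ω
X_C = 1/(ωC) = 1880 Ω
Net reactance X = X_L − X_C = -1400 Ω
Z = 280 − j1400 Ω
|Z| = √(280² + 1400²) = 1430 Ω
∠Z = arctan(-1400/280) = -78.7°
cos φ = cos(-78.7°) = 0.196

0.196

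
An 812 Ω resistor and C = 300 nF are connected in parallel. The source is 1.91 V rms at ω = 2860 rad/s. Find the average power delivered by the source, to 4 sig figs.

4.493 mW

X_C = 1/(ωC) = 1166 Ω
Parallel: admittances add. Y = 1/R + jωC
Y = (0.001232 + j0.0008580) S
|Y| = 0.001501 S → |Z| = 1/|Y| = 666.2 Ω, ∠Z = −∠Y = -34.86°
I = V/|Z| = 2.867 mA
P = VI cos φ = 1.91 × 0.002867 × cos(-34.86°) = 4.493 mW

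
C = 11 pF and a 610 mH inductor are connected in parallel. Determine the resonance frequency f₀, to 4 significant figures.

61.44 kHz

ω₀ = 1/√(LC) = 1/√(0.61 × 1.1e-11) = 386000 rad/s
f₀ = ω₀/(2π) = 61.44 kHz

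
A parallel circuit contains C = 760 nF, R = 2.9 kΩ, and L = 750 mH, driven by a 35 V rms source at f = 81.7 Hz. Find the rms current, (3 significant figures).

ω = 2πf = 513.3 rad/s
X_L = ωL = 385 Ω
X_C = 1/(ωC) = 2560 Ω
Parallel: admittances add. Y = 1/R + 1/(jωL) + jωC
Y = (0.000345 − j0.00221) S
|Y| = 0.00223 S → |Z| = 1/|Y| = 448 Ω, ∠Z = −∠Y = 81.1°
I = V/|Z| = 35/448 = 78.2 mA

78.2 mA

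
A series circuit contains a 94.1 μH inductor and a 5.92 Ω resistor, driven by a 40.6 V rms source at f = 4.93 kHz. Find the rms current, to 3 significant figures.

ω = 2πf = 30980 rad/s
X_L = ωL = 2.91 Ω
Z = 5.92 + j2.91 Ω
|Z| = √(5.92² + 2.91²) = 6.60 Ω
I = V/|Z| = 40.6/6.60 = 6.15 A

6.15 A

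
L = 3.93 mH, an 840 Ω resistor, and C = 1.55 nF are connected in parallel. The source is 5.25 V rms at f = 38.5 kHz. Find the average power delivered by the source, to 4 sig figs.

32.81 mW

ω = 2πf = 241900 rad/s
X_L = ωL = 950.7 Ω
X_C = 1/(ωC) = 2667 Ω
Parallel: admittances add. Y = 1/R + 1/(jωL) + jωC
Y = (0.001190 − j0.0006769) S
|Y| = 0.001369 S → |Z| = 1/|Y| = 730.2 Ω, ∠Z = −∠Y = 29.62°
I = V/|Z| = 7.190 mA
P = VI cos φ = 5.25 × 0.007190 × cos(29.62°) = 32.81 mW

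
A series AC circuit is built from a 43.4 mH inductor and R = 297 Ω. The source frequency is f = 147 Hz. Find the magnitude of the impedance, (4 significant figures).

299.7 Ω

ω = 2πf = 923.6 rad/s
X_L = ωL = 40.09 Ω
Z = 297.0 + j40.09 Ω
|Z| = √(297.0² + 40.09²) = 299.7 Ω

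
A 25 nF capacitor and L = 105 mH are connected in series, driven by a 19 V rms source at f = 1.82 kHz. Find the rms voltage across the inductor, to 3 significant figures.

9.93 V

ω = 2πf = 11440 rad/s
X_L = ωL = 1200 Ω
X_C = 1/(ωC) = 3500 Ω
Net reactance X = X_L − X_C = -2300 Ω
Z = − j2300 Ω
|Z| = √(0² + 2300²) = 2300 Ω
I = V/|Z| = 8.27 mA
V_L = I·|Z_L| = 0.00827 × 1200 = 9.93 V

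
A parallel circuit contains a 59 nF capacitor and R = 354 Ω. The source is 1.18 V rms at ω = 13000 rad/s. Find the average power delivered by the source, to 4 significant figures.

3.933 mW

X_C = 1/(ωC) = 1304 Ω
Parallel: admittances add. Y = 1/R + jωC
Y = (0.002825 + j0.0007670) S
|Y| = 0.002927 S → |Z| = 1/|Y| = 341.6 Ω, ∠Z = −∠Y = -15.19°
I = V/|Z| = 3.454 mA
P = VI cos φ = 1.18 × 0.003454 × cos(-15.19°) = 3.933 mW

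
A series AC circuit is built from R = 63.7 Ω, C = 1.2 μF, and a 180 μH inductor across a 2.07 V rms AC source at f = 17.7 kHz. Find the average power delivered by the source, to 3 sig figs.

ω = 2πf = 111200 rad/s
X_L = ωL = 20.0 Ω
X_C = 1/(ωC) = 7.49 Ω
Net reactance X = X_L − X_C = 12.5 Ω
Z = 63.7 + j12.5 Ω
|Z| = √(63.7² + 12.5²) = 64.9 Ω
∠Z = arctan(12.5/63.7) = 11.1°
I = V/|Z| = 31.9 mA
P = VI cos φ = 2.07 × 0.0319 × cos(11.1°) = 64.8 mW

64.8 mW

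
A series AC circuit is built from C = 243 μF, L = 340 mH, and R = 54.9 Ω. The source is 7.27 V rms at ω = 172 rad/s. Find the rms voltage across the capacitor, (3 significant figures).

X_L = ωL = 58.5 Ω
X_C = 1/(ωC) = 23.9 Ω
Net reactance X = X_L − X_C = 34.6 Ω
Z = 54.9 + j34.6 Ω
|Z| = √(54.9² + 34.6²) = 64.9 Ω
I = V/|Z| = 112 mA
V_C = I·|Z_C| = 0.112 × 23.9 = 2.68 V

2.68 V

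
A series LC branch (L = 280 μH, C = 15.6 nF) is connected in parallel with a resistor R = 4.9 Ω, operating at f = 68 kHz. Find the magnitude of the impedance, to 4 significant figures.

4.838 Ω

ω = 2πf = 427300 rad/s
X_L = ωL = 119.6 Ω
X_C = 1/(ωC) = 150.0 Ω
Branch 1: Z₁ = R = 4.900 Ω
Branch 2 (series LC): Z₂ = j(X_L − X_C) = −j30.40 Ω
Parallel: Z = Z₁Z₂/(Z₁+Z₂), |Z| = 4.838 Ω, ∠Z = -9.156°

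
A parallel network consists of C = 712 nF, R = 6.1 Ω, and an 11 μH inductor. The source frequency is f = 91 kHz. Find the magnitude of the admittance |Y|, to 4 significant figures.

297.4 mS

ω = 2πf = 571800 rad/s
X_L = ωL = 6.289 Ω
X_C = 1/(ωC) = 2.456 Ω
Parallel: admittances add. Y = 1/R + 1/(jωL) + jωC
Y = (0.1639 + j0.2481) S
|Y| = 0.2974 S → |Z| = 1/|Y| = 3.363 Ω, ∠Z = −∠Y = -56.55°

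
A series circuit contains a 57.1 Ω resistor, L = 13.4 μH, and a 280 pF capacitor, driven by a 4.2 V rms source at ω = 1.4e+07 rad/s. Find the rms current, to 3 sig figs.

47.5 mA

X_L = ωL = 188 Ω
X_C = 1/(ωC) = 255 Ω
Net reactance X = X_L − X_C = -67.5 Ω
Z = 57.1 − j67.5 Ω
|Z| = √(57.1² + 67.5²) = 88.4 Ω
I = V/|Z| = 4.2/88.4 = 47.5 mA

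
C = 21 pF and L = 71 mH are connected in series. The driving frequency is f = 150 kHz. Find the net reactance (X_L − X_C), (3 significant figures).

16400 Ω

ω = 2πf = 942500 rad/s
X_L = ωL = 66900 Ω
X_C = 1/(ωC) = 50500 Ω
X = 66900 − 50500 = 16400 Ω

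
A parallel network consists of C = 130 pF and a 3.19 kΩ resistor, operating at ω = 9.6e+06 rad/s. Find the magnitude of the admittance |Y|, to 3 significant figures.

X_C = 1/(ωC) = 801 Ω
Parallel: admittances add. Y = 1/R + jωC
Y = (0.000313 + j0.00125) S
|Y| = 0.00129 S → |Z| = 1/|Y| = 777 Ω, ∠Z = −∠Y = -75.9°

1.29 mS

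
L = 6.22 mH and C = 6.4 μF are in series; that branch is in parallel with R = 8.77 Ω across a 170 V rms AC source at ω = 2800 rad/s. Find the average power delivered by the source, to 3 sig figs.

3.30 kW

X_L = ωL = 17.4 Ω
X_C = 1/(ωC) = 55.8 Ω
Branch 1: Z₁ = R = 8.77 Ω
Branch 2 (series LC): Z₂ = j(X_L − X_C) = −j38.4 Ω
Parallel: Z = Z₁Z₂/(Z₁+Z₂), |Z| = 8.55 Ω, ∠Z = -12.9°
I = V/|Z| = 19.9 A
P = VI cos φ = 170 × 19.9 × cos(-12.9°) = 3.30 kW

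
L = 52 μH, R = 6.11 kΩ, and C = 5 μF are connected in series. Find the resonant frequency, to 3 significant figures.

9.87 kHz

ω₀ = 1/√(LC) = 1/√(5.2e-05 × 5e-06) = 62020 rad/s
f₀ = ω₀/(2π) = 9.87 kHz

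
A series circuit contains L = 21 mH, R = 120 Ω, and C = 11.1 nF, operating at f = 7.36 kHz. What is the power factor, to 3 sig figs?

0.122

ω = 2πf = 46240 rad/s
X_L = ωL = 971 Ω
X_C = 1/(ωC) = 1950 Ω
Net reactance X = X_L − X_C = -977 Ω
Z = 120 − j977 Ω
|Z| = √(120² + 977²) = 984 Ω
∠Z = arctan(-977/120) = -83.0°
cos φ = cos(-83.0°) = 0.122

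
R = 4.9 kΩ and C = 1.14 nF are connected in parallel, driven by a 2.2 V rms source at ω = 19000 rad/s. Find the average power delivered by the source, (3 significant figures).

988 μW

X_C = 1/(ωC) = 46200 Ω
Parallel: admittances add. Y = 1/R + jωC
Y = (0.000204 + j2.17e-05) S
|Y| = 0.000205 S → |Z| = 1/|Y| = 4870 Ω, ∠Z = −∠Y = -6.06°
I = V/|Z| = 452 μA
P = VI cos φ = 2.2 × 0.000452 × cos(-6.06°) = 988 μW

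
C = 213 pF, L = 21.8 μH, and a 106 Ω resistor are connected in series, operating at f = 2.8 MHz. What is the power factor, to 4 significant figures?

0.6725

ω = 2πf = 1.759e+07 rad/s
X_L = ωL = 383.5 Ω
X_C = 1/(ωC) = 266.9 Ω
Net reactance X = X_L − X_C = 116.7 Ω
Z = 106.0 + j116.7 Ω
|Z| = √(106.0² + 116.7²) = 157.6 Ω
∠Z = arctan(116.7/106.0) = 47.74°
cos φ = cos(47.74°) = 0.6725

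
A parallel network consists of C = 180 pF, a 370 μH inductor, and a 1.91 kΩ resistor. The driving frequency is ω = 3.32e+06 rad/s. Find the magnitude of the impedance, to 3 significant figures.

1770 Ω

X_L = ωL = 1230 Ω
X_C = 1/(ωC) = 1670 Ω
Parallel: admittances add. Y = 1/R + 1/(jωL) + jωC
Y = (0.000524 − j0.000216) S
|Y| = 0.000567 S → |Z| = 1/|Y| = 1770 Ω, ∠Z = −∠Y = 22.5°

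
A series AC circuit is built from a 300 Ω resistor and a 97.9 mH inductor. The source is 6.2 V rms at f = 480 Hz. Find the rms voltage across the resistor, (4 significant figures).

4.419 V

ω = 2πf = 3016 rad/s
X_L = ωL = 295.3 Ω
Z = 300.0 + j295.3 Ω
|Z| = √(300.0² + 295.3²) = 420.9 Ω
I = V/|Z| = 14.73 mA
V_R = I·|Z_R| = 0.01473 × 300.0 = 4.419 V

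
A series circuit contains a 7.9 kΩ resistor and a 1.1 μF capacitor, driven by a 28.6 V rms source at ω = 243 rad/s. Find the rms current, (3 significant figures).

X_C = 1/(ωC) = 3740 Ω
Z = 7900 − j3740 Ω
|Z| = √(7900² + 3740²) = 8740 Ω
I = V/|Z| = 28.6/8740 = 3.27 mA

3.27 mA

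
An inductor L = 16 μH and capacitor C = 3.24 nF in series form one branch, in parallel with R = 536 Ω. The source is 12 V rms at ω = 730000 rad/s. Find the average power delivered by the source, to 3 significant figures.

269 mW

X_L = ωL = 11.7 Ω
X_C = 1/(ωC) = 423 Ω
Branch 1: Z₁ = R = 536 Ω
Branch 2 (series LC): Z₂ = j(X_L − X_C) = −j411 Ω
Parallel: Z = Z₁Z₂/(Z₁+Z₂), |Z| = 326 Ω, ∠Z = -52.5°
I = V/|Z| = 36.8 mA
P = VI cos φ = 12 × 0.0368 × cos(-52.5°) = 269 mW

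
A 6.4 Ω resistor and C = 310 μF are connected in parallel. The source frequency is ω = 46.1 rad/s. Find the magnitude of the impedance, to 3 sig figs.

X_C = 1/(ωC) = 70.0 Ω
Parallel: admittances add. Y = 1/R + jωC
Y = (0.156 + j0.0143) S
|Y| = 0.157 S → |Z| = 1/|Y| = 6.37 Ω, ∠Z = −∠Y = -5.23°

6.37 Ω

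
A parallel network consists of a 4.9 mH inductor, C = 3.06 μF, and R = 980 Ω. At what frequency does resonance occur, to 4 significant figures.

1.300 kHz

ω₀ = 1/√(LC) = 1/√(0.0049 × 3.06e-06) = 8167 rad/s
f₀ = ω₀/(2π) = 1.300 kHz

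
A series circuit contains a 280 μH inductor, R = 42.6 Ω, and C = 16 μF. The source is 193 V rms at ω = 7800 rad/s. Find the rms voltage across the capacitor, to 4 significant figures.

35.97 V

X_L = ωL = 2.184 Ω
X_C = 1/(ωC) = 8.013 Ω
Net reactance X = X_L − X_C = -5.829 Ω
Z = 42.60 − j5.829 Ω
|Z| = √(42.60² + 5.829²) = 43.00 Ω
I = V/|Z| = 4.489 A
V_C = I·|Z_C| = 4.489 × 8.013 = 35.97 V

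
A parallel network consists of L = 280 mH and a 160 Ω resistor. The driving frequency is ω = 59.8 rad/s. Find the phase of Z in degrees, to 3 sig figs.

84.0°

X_L = ωL = 16.7 Ω
Parallel: admittances add. Y = 1/R + 1/(jωL)
Y = (0.00625 − j0.0597) S
|Y| = 0.0600 S → |Z| = 1/|Y| = 16.7 Ω, ∠Z = −∠Y = 84.0°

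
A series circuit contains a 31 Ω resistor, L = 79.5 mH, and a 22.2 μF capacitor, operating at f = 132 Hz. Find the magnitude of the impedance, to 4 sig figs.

33.11 Ω

ω = 2πf = 829.4 rad/s
X_L = ωL = 65.94 Ω
X_C = 1/(ωC) = 54.31 Ω
Net reactance X = X_L − X_C = 11.62 Ω
Z = 31.00 + j11.62 Ω
|Z| = √(31.00² + 11.62²) = 33.11 Ω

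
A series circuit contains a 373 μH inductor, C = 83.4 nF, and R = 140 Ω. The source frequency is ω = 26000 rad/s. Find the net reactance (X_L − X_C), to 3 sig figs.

-451 Ω

X_L = ωL = 9.70 Ω
X_C = 1/(ωC) = 461 Ω
X = 9.70 − 461 = -451 Ω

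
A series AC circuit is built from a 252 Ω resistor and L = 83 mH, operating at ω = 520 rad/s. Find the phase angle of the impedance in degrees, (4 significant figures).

9.719°

X_L = ωL = 43.16 Ω
Z = 252.0 + j43.16 Ω
|Z| = √(252.0² + 43.16²) = 255.7 Ω
∠Z = arctan(43.16/252.0) = 9.719°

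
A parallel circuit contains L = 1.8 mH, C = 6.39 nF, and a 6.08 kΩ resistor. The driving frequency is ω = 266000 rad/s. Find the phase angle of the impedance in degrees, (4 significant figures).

67.07°

X_L = ωL = 478.8 Ω
X_C = 1/(ωC) = 588.3 Ω
Parallel: admittances add. Y = 1/R + 1/(jωL) + jωC
Y = (0.0001645 − j0.0003888) S
|Y| = 0.0004222 S → |Z| = 1/|Y| = 2369 Ω, ∠Z = −∠Y = 67.07°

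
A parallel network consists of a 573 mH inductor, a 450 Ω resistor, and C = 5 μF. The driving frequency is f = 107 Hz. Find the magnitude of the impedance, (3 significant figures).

ω = 2πf = 672.3 rad/s
X_L = ωL = 385 Ω
X_C = 1/(ωC) = 297 Ω
Parallel: admittances add. Y = 1/R + 1/(jωL) + jωC
Y = (0.00222 + j0.000766) S
|Y| = 0.00235 S → |Z| = 1/|Y| = 425 Ω, ∠Z = −∠Y = -19.0°

425 Ω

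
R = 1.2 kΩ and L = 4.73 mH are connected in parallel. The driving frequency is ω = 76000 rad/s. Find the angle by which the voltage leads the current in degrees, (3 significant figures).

X_L = ωL = 359 Ω
Parallel: admittances add. Y = 1/R + 1/(jωL)
Y = (0.000833 − j0.00278) S
|Y| = 0.00290 S → |Z| = 1/|Y| = 344 Ω, ∠Z = −∠Y = 73.3°

73.3°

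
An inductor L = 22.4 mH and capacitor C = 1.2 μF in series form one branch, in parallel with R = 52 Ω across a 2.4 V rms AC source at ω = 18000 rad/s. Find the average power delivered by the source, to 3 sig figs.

111 mW

X_L = ωL = 403 Ω
X_C = 1/(ωC) = 46.3 Ω
Branch 1: Z₁ = R = 52.0 Ω
Branch 2 (series LC): Z₂ = j(X_L − X_C) = j357 Ω
Parallel: Z = Z₁Z₂/(Z₁+Z₂), |Z| = 51.5 Ω, ∠Z = 8.29°
I = V/|Z| = 46.6 mA
P = VI cos φ = 2.4 × 0.0466 × cos(8.29°) = 111 mW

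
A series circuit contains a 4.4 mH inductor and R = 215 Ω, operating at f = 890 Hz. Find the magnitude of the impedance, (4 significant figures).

216.4 Ω

ω = 2πf = 5592 rad/s
X_L = ωL = 24.60 Ω
Z = 215.0 + j24.60 Ω
|Z| = √(215.0² + 24.60²) = 216.4 Ω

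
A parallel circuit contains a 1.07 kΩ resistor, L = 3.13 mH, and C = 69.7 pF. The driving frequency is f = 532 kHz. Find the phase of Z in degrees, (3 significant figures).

-8.36°

ω = 2πf = 3.343e+06 rad/s
X_L = ωL = 10500 Ω
X_C = 1/(ωC) = 4290 Ω
Parallel: admittances add. Y = 1/R + 1/(jωL) + jωC
Y = (0.000935 + j0.000137) S
|Y| = 0.000945 S → |Z| = 1/|Y| = 1060 Ω, ∠Z = −∠Y = -8.36°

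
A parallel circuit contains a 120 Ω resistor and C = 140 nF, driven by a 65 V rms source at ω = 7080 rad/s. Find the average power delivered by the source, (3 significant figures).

35.2 W

X_C = 1/(ωC) = 1010 Ω
Parallel: admittances add. Y = 1/R + jωC
Y = (0.00833 + j0.000991) S
|Y| = 0.00839 S → |Z| = 1/|Y| = 119 Ω, ∠Z = −∠Y = -6.78°
I = V/|Z| = 545 mA
P = VI cos φ = 65 × 0.545 × cos(-6.78°) = 35.2 W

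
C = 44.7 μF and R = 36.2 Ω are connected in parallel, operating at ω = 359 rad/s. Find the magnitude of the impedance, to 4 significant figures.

31.30 Ω

X_C = 1/(ωC) = 62.32 Ω
Parallel: admittances add. Y = 1/R + jωC
Y = (0.02762 + j0.01605) S
|Y| = 0.03195 S → |Z| = 1/|Y| = 31.30 Ω, ∠Z = −∠Y = -30.15°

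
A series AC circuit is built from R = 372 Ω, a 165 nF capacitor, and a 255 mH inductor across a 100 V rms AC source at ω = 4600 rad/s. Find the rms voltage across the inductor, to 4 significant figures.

X_L = ωL = 1173 Ω
X_C = 1/(ωC) = 1318 Ω
Net reactance X = X_L − X_C = -144.5 Ω
Z = 372.0 − j144.5 Ω
|Z| = √(372.0² + 144.5²) = 399.1 Ω
I = V/|Z| = 250.6 mA
V_L = I·|Z_L| = 0.2506 × 1173 = 293.9 V

293.9 V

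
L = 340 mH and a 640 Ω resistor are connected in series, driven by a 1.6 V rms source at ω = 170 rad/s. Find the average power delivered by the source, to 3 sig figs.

3.97 mW

X_L = ωL = 57.8 Ω
Z = 640 + j57.8 Ω
|Z| = √(640² + 57.8²) = 643 Ω
∠Z = arctan(57.8/640) = 5.16°
I = V/|Z| = 2.49 mA
P = VI cos φ = 1.6 × 0.00249 × cos(5.16°) = 3.97 mW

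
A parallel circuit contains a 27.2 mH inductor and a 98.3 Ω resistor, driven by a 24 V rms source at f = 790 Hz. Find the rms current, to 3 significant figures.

302 mA

ω = 2πf = 4964 rad/s
X_L = ωL = 135 Ω
Parallel: admittances add. Y = 1/R + 1/(jωL)
Y = (0.0102 − j0.00741) S
|Y| = 0.0126 S → |Z| = 1/|Y| = 79.5 Ω, ∠Z = −∠Y = 36.1°
I = V/|Z| = 24/79.5 = 302 mA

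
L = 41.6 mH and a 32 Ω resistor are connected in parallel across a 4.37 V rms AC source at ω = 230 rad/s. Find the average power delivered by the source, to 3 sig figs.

597 mW

X_L = ωL = 9.57 Ω
Parallel: admittances add. Y = 1/R + 1/(jωL)
Y = (0.0312 − j0.105) S
|Y| = 0.109 S → |Z| = 1/|Y| = 9.17 Ω, ∠Z = −∠Y = 73.4°
I = V/|Z| = 477 mA
P = VI cos φ = 4.37 × 0.477 × cos(73.4°) = 597 mW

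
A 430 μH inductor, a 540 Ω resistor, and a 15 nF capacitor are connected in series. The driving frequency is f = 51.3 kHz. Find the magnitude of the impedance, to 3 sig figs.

ω = 2πf = 322300 rad/s
X_L = ωL = 139 Ω
X_C = 1/(ωC) = 207 Ω
Net reactance X = X_L − X_C = -68.2 Ω
Z = 540 − j68.2 Ω
|Z| = √(540² + 68.2²) = 544 Ω

544 Ω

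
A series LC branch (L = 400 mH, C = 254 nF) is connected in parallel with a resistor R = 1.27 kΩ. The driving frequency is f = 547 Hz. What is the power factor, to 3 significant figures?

ω = 2πf = 3437 rad/s
X_L = ωL = 1370 Ω
X_C = 1/(ωC) = 1150 Ω
Branch 1: Z₁ = R = 1270 Ω
Branch 2 (series LC): Z₂ = j(X_L − X_C) = j229 Ω
Parallel: Z = Z₁Z₂/(Z₁+Z₂), |Z| = 226 Ω, ∠Z = 79.8°
cos φ = cos(79.8°) = 0.178

0.178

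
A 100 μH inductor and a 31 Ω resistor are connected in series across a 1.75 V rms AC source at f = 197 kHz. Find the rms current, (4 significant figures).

13.71 mA

ω = 2πf = 1.238e+06 rad/s
X_L = ωL = 123.8 Ω
Z = 31.00 + j123.8 Ω
|Z| = √(31.00² + 123.8²) = 127.6 Ω
I = V/|Z| = 1.75/127.6 = 13.71 mA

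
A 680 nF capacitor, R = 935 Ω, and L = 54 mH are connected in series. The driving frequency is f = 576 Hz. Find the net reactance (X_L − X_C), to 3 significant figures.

-211 Ω

ω = 2πf = 3619 rad/s
X_L = ωL = 195 Ω
X_C = 1/(ωC) = 406 Ω
X = 195 − 406 = -211 Ω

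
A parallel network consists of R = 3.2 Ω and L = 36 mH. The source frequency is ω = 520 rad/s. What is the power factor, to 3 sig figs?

X_L = ωL = 18.7 Ω
Parallel: admittances add. Y = 1/R + 1/(jωL)
Y = (0.312 − j0.0534) S
|Y| = 0.317 S → |Z| = 1/|Y| = 3.15 Ω, ∠Z = −∠Y = 9.70°
cos φ = cos(9.70°) = 0.986

0.986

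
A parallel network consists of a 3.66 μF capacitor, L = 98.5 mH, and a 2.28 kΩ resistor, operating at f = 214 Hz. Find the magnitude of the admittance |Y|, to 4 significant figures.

2.665 mS

ω = 2πf = 1345 rad/s
X_L = ωL = 132.4 Ω
X_C = 1/(ωC) = 203.2 Ω
Parallel: admittances add. Y = 1/R + 1/(jωL) + jωC
Y = (0.0004386 − j0.002629) S
|Y| = 0.002665 S → |Z| = 1/|Y| = 375.2 Ω, ∠Z = −∠Y = 80.53°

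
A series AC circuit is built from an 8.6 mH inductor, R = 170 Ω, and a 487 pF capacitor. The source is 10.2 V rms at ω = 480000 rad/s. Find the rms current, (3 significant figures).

45.0 mA

X_L = ωL = 4130 Ω
X_C = 1/(ωC) = 4280 Ω
Net reactance X = X_L − X_C = -150 Ω
Z = 170 − j150 Ω
|Z| = √(170² + 150²) = 227 Ω
I = V/|Z| = 10.2/227 = 45.0 mA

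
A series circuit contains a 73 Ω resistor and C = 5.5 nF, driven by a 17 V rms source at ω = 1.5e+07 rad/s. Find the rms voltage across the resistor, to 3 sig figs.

X_C = 1/(ωC) = 12.1 Ω
Z = 73.0 − j12.1 Ω
|Z| = √(73.0² + 12.1²) = 74.0 Ω
I = V/|Z| = 230 mA
V_R = I·|Z_R| = 0.230 × 73.0 = 16.8 V

16.8 V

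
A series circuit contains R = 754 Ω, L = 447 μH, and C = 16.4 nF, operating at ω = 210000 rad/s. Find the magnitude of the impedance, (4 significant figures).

X_L = ωL = 93.87 Ω
X_C = 1/(ωC) = 290.4 Ω
Net reactance X = X_L − X_C = -196.5 Ω
Z = 754.0 − j196.5 Ω
|Z| = √(754.0² + 196.5²) = 779.2 Ω

779.2 Ω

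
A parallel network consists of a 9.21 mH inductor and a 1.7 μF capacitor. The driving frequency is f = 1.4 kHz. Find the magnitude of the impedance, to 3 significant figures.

383 Ω

ω = 2πf = 8796 rad/s
X_L = ωL = 81.0 Ω
X_C = 1/(ωC) = 66.9 Ω
Parallel: admittances add. Y = 1/(jωL) + jωC
Y = (0 + j0.00261) S
|Y| = 0.00261 S → |Z| = 1/|Y| = 383 Ω, ∠Z = −∠Y = -90.0°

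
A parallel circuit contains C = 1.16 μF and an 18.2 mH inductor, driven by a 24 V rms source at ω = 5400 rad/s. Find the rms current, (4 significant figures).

X_L = ωL = 98.28 Ω
X_C = 1/(ωC) = 159.6 Ω
Parallel: admittances add. Y = 1/(jωL) + jωC
Y = (0 − j0.003911) S
|Y| = 0.003911 S → |Z| = 1/|Y| = 255.7 Ω, ∠Z = −∠Y = 90.00°
I = V/|Z| = 24/255.7 = 93.86 mA

93.86 mA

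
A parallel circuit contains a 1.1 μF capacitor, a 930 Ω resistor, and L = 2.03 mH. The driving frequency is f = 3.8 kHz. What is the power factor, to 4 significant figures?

0.1875

ω = 2πf = 23880 rad/s
X_L = ωL = 48.47 Ω
X_C = 1/(ωC) = 38.08 Ω
Parallel: admittances add. Y = 1/R + 1/(jωL) + jωC
Y = (0.001075 + j0.005632) S
|Y| = 0.005733 S → |Z| = 1/|Y| = 174.4 Ω, ∠Z = −∠Y = -79.19°
cos φ = cos(-79.19°) = 0.1875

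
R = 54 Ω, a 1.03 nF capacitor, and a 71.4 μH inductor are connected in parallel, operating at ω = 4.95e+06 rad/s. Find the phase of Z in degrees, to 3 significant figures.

X_L = ωL = 353 Ω
X_C = 1/(ωC) = 196 Ω
Parallel: admittances add. Y = 1/R + 1/(jωL) + jωC
Y = (0.0185 + j0.00227) S
|Y| = 0.0187 S → |Z| = 1/|Y| = 53.6 Ω, ∠Z = −∠Y = -6.99°

-6.99°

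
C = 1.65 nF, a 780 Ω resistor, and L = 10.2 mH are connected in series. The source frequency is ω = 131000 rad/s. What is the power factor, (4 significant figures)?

0.2307

X_L = ωL = 1336 Ω
X_C = 1/(ωC) = 4626 Ω
Net reactance X = X_L − X_C = -3290 Ω
Z = 780.0 − j3290 Ω
|Z| = √(780.0² + 3290²) = 3381 Ω
∠Z = arctan(-3290/780.0) = -76.66°
cos φ = cos(-76.66°) = 0.2307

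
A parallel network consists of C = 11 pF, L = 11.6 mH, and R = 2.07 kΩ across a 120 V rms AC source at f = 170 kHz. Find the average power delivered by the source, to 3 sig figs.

6.96 W

ω = 2πf = 1.068e+06 rad/s
X_L = ωL = 12400 Ω
X_C = 1/(ωC) = 85100 Ω
Parallel: admittances add. Y = 1/R + 1/(jωL) + jωC
Y = (0.000483 − j6.9e-05) S
|Y| = 0.000488 S → |Z| = 1/|Y| = 2050 Ω, ∠Z = −∠Y = 8.12°
I = V/|Z| = 58.6 mA
P = VI cos φ = 120 × 0.0586 × cos(8.12°) = 6.96 W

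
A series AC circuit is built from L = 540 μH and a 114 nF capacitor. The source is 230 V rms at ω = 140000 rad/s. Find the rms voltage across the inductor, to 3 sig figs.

1340 V

X_L = ωL = 75.6 Ω
X_C = 1/(ωC) = 62.7 Ω
Net reactance X = X_L − X_C = 12.9 Ω
Z = j12.9 Ω
|Z| = √(0² + 12.9²) = 12.9 Ω
I = V/|Z| = 17.8 A
V_L = I·|Z_L| = 17.8 × 75.6 = 1340 V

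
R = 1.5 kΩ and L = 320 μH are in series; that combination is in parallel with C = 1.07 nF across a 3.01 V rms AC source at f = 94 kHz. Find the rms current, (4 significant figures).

ω = 2πf = 590600 rad/s
X_L = ωL = 189.0 Ω
X_C = 1/(ωC) = 1582 Ω
Branch 1 (R+jX_L): Z₁ = 1500 + j189.0 Ω, |Z₁| = 1512 Ω
Branch 2 (−jX_C): Z₂ = −j1582 Ω
Parallel: Z = Z₁Z₂/(Z₁+Z₂), |Z| = 1169 Ω, ∠Z = -39.93°
I = V/|Z| = 3.01/1169 = 2.576 mA

2.576 mA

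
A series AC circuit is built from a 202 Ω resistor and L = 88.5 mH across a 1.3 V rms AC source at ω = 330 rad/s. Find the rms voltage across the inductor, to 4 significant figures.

0.1860 V

X_L = ωL = 29.20 Ω
Z = 202.0 + j29.20 Ω
|Z| = √(202.0² + 29.20²) = 204.1 Ω
I = V/|Z| = 6.369 mA
V_L = I·|Z_L| = 0.006369 × 29.20 = 0.1860 V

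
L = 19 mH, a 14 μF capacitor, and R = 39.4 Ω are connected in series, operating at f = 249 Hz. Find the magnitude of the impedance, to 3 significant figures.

ω = 2πf = 1565 rad/s
X_L = ωL = 29.7 Ω
X_C = 1/(ωC) = 45.7 Ω
Net reactance X = X_L − X_C = -15.9 Ω
Z = 39.4 − j15.9 Ω
|Z| = √(39.4² + 15.9²) = 42.5 Ω

42.5 Ω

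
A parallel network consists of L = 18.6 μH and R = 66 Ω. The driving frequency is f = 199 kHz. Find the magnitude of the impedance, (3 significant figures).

21.9 Ω

ω = 2πf = 1.25e+06 rad/s
X_L = ωL = 23.3 Ω
Parallel: admittances add. Y = 1/R + 1/(jωL)
Y = (0.0152 − j0.0430) S
|Y| = 0.0456 S → |Z| = 1/|Y| = 21.9 Ω, ∠Z = −∠Y = 70.6°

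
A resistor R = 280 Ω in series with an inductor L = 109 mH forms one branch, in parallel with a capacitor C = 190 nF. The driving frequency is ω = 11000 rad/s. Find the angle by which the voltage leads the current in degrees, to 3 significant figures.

-81.9°

X_L = ωL = 1200 Ω
X_C = 1/(ωC) = 478 Ω
Branch 1 (R+jX_L): Z₁ = 280 + j1200 Ω, |Z₁| = 1230 Ω
Branch 2 (−jX_C): Z₂ = −j478 Ω
Parallel: Z = Z₁Z₂/(Z₁+Z₂), |Z| = 762 Ω, ∠Z = -81.9°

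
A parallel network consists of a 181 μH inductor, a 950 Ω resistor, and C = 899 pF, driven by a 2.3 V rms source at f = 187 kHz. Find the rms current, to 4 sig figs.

ω = 2πf = 1.175e+06 rad/s
X_L = ωL = 212.7 Ω
X_C = 1/(ωC) = 946.7 Ω
Parallel: admittances add. Y = 1/R + 1/(jωL) + jωC
Y = (0.001053 − j0.003646) S
|Y| = 0.003795 S → |Z| = 1/|Y| = 263.5 Ω, ∠Z = −∠Y = 73.90°
I = V/|Z| = 2.3/263.5 = 8.728 mA

8.728 mA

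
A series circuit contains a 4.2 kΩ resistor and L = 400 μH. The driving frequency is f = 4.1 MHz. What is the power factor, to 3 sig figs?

0.377

ω = 2πf = 2.576e+07 rad/s
X_L = ωL = 10300 Ω
Z = 4200 + j10300 Ω
|Z| = √(4200² + 10300²) = 11100 Ω
∠Z = arctan(10300/4200) = 67.8°
cos φ = cos(67.8°) = 0.377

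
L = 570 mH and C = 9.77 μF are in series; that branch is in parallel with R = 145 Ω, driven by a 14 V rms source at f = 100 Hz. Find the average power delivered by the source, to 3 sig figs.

1.35 W

ω = 2πf = 628.3 rad/s
X_L = ωL = 358 Ω
X_C = 1/(ωC) = 163 Ω
Branch 1: Z₁ = R = 145 Ω
Branch 2 (series LC): Z₂ = j(X_L − X_C) = j195 Ω
Parallel: Z = Z₁Z₂/(Z₁+Z₂), |Z| = 116 Ω, ∠Z = 36.6°
I = V/|Z| = 120 mA
P = VI cos φ = 14 × 0.120 × cos(36.6°) = 1.35 W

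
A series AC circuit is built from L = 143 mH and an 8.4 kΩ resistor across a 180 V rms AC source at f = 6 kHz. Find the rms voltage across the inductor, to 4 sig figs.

ω = 2πf = 37700 rad/s
X_L = ωL = 5391 Ω
Z = 8400 + j5391 Ω
|Z| = √(8400² + 5391²) = 9981 Ω
I = V/|Z| = 18.03 mA
V_L = I·|Z_L| = 0.01803 × 5391 = 97.22 V

97.22 V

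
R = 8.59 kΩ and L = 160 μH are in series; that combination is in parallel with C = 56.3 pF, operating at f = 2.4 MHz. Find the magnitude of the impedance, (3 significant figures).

ω = 2πf = 1.508e+07 rad/s
X_L = ωL = 2410 Ω
X_C = 1/(ωC) = 1180 Ω
Branch 1 (R+jX_L): Z₁ = 8590 + j2410 Ω, |Z₁| = 8920 Ω
Branch 2 (−jX_C): Z₂ = −j1180 Ω
Parallel: Z = Z₁Z₂/(Z₁+Z₂), |Z| = 1210 Ω, ∠Z = -82.5°

1210 Ω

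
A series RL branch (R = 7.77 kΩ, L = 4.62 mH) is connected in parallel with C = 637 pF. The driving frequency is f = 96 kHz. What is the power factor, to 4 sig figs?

ω = 2πf = 603200 rad/s
X_L = ωL = 2787 Ω
X_C = 1/(ωC) = 2603 Ω
Branch 1 (R+jX_L): Z₁ = 7770 + j2787 Ω, |Z₁| = 8255 Ω
Branch 2 (−jX_C): Z₂ = −j2603 Ω
Parallel: Z = Z₁Z₂/(Z₁+Z₂), |Z| = 2764 Ω, ∠Z = -71.63°
cos φ = cos(-71.63°) = 0.3152

0.3152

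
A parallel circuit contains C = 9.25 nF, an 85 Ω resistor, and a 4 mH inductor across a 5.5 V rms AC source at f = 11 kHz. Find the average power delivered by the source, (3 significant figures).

ω = 2πf = 69120 rad/s
X_L = ωL = 276 Ω
X_C = 1/(ωC) = 1560 Ω
Parallel: admittances add. Y = 1/R + 1/(jωL) + jωC
Y = (0.0118 − j0.00298) S
|Y| = 0.0121 S → |Z| = 1/|Y| = 82.4 Ω, ∠Z = −∠Y = 14.2°
I = V/|Z| = 66.7 mA
P = VI cos φ = 5.5 × 0.0667 × cos(14.2°) = 356 mW

356 mW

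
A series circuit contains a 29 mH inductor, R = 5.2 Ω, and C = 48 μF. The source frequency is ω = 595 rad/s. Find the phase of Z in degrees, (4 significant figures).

-73.68°

X_L = ωL = 17.26 Ω
X_C = 1/(ωC) = 35.01 Ω
Net reactance X = X_L − X_C = -17.76 Ω
Z = 5.200 − j17.76 Ω
|Z| = √(5.200² + 17.76²) = 18.50 Ω
∠Z = arctan(-17.76/5.200) = -73.68°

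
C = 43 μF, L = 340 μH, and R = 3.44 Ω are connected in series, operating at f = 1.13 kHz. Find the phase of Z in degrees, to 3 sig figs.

ω = 2πf = 7100 rad/s
X_L = ωL = 2.41 Ω
X_C = 1/(ωC) = 3.28 Ω
Net reactance X = X_L − X_C = -0.861 Ω
Z = 3.44 − j0.861 Ω
|Z| = √(3.44² + 0.861²) = 3.55 Ω
∠Z = arctan(-0.861/3.44) = -14.1°

-14.1°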